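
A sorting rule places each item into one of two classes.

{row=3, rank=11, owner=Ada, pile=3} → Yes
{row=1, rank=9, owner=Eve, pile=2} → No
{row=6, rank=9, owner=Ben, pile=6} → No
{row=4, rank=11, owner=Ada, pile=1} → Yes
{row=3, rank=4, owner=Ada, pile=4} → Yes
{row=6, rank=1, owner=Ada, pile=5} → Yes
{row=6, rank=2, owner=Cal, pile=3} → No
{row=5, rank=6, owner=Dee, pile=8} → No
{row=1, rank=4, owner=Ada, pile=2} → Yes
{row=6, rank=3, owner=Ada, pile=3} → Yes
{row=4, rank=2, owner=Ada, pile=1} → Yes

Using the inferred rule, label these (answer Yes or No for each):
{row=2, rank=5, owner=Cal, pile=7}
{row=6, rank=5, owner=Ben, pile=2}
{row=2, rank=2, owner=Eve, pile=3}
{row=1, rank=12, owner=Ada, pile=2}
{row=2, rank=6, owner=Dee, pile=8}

No, No, No, Yes, No

Rule: owner is Ada. This holds for each 'Yes' example and fails for each 'No' one.
{row=2, rank=5, owner=Cal, pile=7}: owner is Cal, doesn't qualify → No.
{row=6, rank=5, owner=Ben, pile=2}: owner is Ben, doesn't qualify → No.
{row=2, rank=2, owner=Eve, pile=3}: owner is Eve, doesn't qualify → No.
{row=1, rank=12, owner=Ada, pile=2}: owner is Ada, checks out → Yes.
{row=2, rank=6, owner=Dee, pile=8}: owner is Dee, doesn't qualify → No.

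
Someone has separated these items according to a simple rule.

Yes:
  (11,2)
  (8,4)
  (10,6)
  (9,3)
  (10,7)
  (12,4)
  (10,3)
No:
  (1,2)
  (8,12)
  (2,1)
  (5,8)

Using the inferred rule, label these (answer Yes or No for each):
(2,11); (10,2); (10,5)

The pattern is that an item is 'Yes' exactly when: first > second AND sum ≥ 12.
(2,11): No (2 < 11, 2+11 = 13). (10,2): Yes (10 > 2, 10+2 = 12). (10,5): Yes (10 > 5, 10+5 = 15).

No, Yes, Yes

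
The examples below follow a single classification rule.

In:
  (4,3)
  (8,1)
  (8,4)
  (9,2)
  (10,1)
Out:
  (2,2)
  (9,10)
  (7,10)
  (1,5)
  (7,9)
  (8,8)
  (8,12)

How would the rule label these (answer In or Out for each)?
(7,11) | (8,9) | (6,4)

Out, Out, In

One predicate separates the groups cleanly: first > second.
(7,11): 7 < 11, doesn't qualify → Out. (8,9): 8 < 9, doesn't qualify → Out. (6,4): 6 > 4, qualifies → In.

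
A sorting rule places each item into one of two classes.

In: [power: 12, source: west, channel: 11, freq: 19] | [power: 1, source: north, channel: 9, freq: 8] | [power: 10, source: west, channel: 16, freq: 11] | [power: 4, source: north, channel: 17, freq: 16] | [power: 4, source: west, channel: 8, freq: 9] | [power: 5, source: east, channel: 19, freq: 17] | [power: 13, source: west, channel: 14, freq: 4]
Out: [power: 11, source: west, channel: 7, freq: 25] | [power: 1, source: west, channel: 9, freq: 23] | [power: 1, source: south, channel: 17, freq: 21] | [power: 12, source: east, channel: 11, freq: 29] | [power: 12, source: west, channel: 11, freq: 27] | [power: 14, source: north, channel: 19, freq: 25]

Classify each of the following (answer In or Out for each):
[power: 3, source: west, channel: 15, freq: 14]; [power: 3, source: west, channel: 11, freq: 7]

In, In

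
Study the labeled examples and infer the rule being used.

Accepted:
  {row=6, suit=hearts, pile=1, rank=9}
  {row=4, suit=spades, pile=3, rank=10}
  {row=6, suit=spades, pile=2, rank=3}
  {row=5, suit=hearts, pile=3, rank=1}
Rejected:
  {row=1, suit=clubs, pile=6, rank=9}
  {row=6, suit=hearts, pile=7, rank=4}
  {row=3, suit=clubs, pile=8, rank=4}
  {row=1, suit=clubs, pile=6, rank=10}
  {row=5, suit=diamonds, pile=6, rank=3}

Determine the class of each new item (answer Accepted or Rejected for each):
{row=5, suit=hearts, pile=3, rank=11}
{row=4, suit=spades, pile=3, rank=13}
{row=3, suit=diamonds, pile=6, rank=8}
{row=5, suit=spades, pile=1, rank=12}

The classifier is using: pile ≤ 3.

Accepted, Accepted, Rejected, Accepted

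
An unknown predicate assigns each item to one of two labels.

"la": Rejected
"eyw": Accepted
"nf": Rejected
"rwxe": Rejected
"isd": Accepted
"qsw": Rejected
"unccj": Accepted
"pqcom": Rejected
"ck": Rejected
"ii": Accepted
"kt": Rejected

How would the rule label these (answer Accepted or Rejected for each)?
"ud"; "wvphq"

Accepted, Rejected

The distinguishing property — starts with a vowel — holds for all the 'Accepted' cases and none of the 'Rejected' cases.
"ud" → starts with 'u' → Accepted.
"wvphq" → starts with 'w' → Rejected.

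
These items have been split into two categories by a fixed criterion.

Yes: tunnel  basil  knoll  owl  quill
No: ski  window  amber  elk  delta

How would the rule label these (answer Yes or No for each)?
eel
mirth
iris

A rule that fits every label: ends with 'l' — true of each 'Yes' example, false of each 'No' one.
eel: Yes (ends with 'l'). mirth: No (ends with 'h'). iris: No (ends with 's').

Yes, No, No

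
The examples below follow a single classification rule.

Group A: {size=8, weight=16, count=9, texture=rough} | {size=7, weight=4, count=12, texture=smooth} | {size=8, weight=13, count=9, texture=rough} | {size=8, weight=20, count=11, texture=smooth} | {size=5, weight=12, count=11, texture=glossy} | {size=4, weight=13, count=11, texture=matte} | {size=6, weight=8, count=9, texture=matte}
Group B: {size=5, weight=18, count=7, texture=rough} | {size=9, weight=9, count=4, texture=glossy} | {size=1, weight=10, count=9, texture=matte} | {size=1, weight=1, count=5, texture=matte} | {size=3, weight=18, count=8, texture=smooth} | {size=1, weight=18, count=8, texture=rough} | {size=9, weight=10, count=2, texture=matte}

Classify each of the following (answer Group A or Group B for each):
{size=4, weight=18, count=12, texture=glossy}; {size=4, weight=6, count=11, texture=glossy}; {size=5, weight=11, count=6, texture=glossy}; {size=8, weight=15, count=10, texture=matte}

One predicate separates the groups cleanly: size ≥ 3 AND count ≥ 9.
{size=4, weight=18, count=12, texture=glossy} — size = 4, count = 12, hence Group A.
{size=4, weight=6, count=11, texture=glossy} — size = 4, count = 11, hence Group A.
{size=5, weight=11, count=6, texture=glossy} — size = 5, count = 6, hence Group B.
{size=8, weight=15, count=10, texture=matte} — size = 8, count = 10, hence Group A.

Group A, Group A, Group B, Group A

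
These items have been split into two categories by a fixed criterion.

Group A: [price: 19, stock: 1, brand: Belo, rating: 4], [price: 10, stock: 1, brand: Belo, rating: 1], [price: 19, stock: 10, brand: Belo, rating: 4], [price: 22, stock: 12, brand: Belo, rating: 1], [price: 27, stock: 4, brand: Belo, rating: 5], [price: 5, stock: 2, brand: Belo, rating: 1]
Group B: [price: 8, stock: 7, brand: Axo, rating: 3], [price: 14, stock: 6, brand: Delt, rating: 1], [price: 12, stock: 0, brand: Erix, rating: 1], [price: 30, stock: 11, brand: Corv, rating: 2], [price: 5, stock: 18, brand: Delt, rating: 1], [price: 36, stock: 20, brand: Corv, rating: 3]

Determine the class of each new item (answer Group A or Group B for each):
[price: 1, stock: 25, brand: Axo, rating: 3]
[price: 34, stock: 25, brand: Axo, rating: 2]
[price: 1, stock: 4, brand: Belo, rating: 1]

Group B, Group B, Group A

One predicate separates the groups cleanly: brand is Belo.
Group B: [price: 1, stock: 25, brand: Axo, rating: 3], since brand is Axo.
Group B: [price: 34, stock: 25, brand: Axo, rating: 2], since brand is Axo.
Group A: [price: 1, stock: 4, brand: Belo, rating: 1], since brand is Belo.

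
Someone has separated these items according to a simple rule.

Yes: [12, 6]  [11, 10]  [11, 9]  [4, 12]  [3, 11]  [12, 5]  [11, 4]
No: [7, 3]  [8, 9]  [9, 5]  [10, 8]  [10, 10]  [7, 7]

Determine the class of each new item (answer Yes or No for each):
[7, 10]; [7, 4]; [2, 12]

No, No, Yes

Rule: max ≥ 11. This holds for each 'Yes' example and fails for each 'No' one.
[7, 10]: No (max 10). [7, 4]: No (max 7). [2, 12]: Yes (max 12).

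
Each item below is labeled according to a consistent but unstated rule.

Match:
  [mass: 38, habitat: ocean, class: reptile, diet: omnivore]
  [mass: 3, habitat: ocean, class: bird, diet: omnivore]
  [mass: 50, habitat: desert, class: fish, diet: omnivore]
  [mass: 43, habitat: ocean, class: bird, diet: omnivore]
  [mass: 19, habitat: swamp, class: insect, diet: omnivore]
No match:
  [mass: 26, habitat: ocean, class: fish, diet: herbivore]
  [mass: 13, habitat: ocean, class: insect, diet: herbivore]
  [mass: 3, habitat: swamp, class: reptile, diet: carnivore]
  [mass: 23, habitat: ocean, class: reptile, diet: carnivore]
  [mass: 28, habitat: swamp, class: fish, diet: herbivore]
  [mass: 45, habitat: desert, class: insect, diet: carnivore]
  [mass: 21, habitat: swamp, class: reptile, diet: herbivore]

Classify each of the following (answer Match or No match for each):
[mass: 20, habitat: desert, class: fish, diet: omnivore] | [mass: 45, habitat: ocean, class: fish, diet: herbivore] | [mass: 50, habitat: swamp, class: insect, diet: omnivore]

Match, No match, Match

A rule that fits every label: diet is omnivore — true of each 'Match' example, false of each 'No match' one.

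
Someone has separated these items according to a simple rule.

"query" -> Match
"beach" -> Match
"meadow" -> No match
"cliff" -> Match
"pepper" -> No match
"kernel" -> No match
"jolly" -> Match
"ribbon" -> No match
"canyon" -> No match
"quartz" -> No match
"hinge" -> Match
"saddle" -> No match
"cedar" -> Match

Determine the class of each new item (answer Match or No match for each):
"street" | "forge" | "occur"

No match, Match, Match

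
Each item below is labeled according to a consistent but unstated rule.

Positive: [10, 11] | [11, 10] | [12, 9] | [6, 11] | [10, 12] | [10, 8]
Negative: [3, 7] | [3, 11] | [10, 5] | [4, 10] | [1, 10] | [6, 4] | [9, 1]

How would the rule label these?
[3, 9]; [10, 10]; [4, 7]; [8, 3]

All 'Positive' examples share one property — sum ≥ 17 — and every 'Negative' example lacks it.
[3, 9]: 3+9 = 12 — doesn't qualify, so Negative.
[10, 10]: 10+10 = 20 — qualifies, so Positive.
[4, 7]: 4+7 = 11 — doesn't qualify, so Negative.
[8, 3]: 8+3 = 11 — doesn't qualify, so Negative.

Negative, Positive, Negative, Negative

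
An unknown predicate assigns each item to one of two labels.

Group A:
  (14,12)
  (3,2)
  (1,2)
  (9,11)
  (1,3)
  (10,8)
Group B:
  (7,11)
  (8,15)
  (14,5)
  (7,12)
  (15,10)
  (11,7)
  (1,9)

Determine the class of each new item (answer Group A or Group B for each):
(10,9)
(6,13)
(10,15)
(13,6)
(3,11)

The classifier is using: |first − second| ≤ 2.
(10,9) → |10−9| = 1 → Group A.
(6,13) → |6−13| = 7 → Group B.
(10,15) → |10−15| = 5 → Group B.
(13,6) → |13−6| = 7 → Group B.
(3,11) → |3−11| = 8 → Group B.

Group A, Group B, Group B, Group B, Group B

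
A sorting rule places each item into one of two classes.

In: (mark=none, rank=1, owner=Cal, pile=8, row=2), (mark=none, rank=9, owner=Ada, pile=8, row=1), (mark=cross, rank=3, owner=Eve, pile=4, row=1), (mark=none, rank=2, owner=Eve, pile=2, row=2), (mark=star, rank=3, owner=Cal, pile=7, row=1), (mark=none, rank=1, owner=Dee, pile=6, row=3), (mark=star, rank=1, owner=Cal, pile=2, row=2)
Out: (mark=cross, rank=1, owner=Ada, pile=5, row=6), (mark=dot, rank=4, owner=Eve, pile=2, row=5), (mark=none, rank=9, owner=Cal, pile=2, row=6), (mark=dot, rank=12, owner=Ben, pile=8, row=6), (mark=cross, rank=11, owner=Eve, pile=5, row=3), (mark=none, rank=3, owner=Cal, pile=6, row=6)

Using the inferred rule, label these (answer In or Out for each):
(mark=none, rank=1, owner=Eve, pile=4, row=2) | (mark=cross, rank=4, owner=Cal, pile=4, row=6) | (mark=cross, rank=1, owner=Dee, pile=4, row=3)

The classifier is using: row ≤ 3 AND rank ≤ 9.

In, Out, In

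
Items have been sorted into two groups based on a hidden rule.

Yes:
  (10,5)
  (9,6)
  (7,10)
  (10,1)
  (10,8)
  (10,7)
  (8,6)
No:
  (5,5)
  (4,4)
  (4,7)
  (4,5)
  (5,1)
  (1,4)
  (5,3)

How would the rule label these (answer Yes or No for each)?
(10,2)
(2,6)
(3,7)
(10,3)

Yes, No, No, Yes

The rule appears to be: first ≥ 6.
(10,2) → first 10 → Yes. (2,6) → first 2 → No. (3,7) → first 3 → No. (10,3) → first 10 → Yes.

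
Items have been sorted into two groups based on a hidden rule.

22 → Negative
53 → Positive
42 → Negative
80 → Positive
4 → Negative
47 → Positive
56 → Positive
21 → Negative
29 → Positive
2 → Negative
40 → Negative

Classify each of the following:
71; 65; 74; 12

Positive, Positive, Positive, Negative

The classifier is using: digit sum ≥ 7.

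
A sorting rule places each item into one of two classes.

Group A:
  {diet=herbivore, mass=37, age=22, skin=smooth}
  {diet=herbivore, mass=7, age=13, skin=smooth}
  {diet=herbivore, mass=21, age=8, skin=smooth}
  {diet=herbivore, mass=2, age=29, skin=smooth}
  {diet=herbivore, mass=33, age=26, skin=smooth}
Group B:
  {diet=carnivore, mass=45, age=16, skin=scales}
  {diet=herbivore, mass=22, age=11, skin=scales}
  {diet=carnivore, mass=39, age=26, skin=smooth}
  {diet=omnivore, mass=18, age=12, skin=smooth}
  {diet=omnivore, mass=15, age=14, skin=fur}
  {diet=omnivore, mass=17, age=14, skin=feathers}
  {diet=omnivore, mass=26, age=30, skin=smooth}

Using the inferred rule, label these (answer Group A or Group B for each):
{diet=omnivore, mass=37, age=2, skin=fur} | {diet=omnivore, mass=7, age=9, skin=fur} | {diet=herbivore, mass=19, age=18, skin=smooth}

A rule that fits every label: diet is herbivore AND skin is smooth — true of each 'Group A' example, false of each 'Group B' one.

Group B, Group B, Group A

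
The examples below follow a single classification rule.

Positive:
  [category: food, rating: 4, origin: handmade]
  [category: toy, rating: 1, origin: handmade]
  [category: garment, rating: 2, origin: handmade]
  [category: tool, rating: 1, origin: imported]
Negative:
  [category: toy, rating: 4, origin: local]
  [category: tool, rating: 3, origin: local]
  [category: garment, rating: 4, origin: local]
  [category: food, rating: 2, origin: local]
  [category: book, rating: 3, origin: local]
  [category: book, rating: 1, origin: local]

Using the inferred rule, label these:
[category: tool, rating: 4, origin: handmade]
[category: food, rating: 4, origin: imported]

One predicate separates the groups cleanly: origin is not local.

Positive, Positive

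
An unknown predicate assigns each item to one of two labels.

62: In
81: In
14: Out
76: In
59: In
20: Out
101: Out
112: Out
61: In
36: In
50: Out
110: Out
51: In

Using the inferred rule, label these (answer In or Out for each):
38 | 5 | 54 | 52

The distinguishing property — digit sum ≥ 6 — holds for all the 'In' cases and none of the 'Out' cases.
38 — digit sum 3+8 = 11, hence In.
5 — digit sum 5, hence Out.
54 — digit sum 5+4 = 9, hence In.
52 — digit sum 5+2 = 7, hence In.

In, Out, In, In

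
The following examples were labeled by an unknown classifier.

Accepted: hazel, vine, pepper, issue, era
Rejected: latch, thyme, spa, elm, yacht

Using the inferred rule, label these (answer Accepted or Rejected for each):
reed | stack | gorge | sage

All 'Accepted' examples share one property — has ≥ 2 vowels — and every 'Rejected' example lacks it.
reed: 2 vowels — matches, so Accepted.
stack: 1 vowel — does not satisfy this, so Rejected.
gorge: 2 vowels — matches, so Accepted.
sage: 2 vowels — matches, so Accepted.

Accepted, Rejected, Accepted, Accepted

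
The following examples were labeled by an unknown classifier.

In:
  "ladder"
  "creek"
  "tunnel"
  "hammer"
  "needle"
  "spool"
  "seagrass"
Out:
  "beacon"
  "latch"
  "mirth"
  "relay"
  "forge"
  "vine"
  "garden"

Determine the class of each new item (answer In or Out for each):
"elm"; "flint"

The pattern is that an item is 'In' exactly when: has a double letter.
"elm": no doubled letter — doesn't qualify, so Out. "flint": no doubled letter — doesn't qualify, so Out.

Out, Out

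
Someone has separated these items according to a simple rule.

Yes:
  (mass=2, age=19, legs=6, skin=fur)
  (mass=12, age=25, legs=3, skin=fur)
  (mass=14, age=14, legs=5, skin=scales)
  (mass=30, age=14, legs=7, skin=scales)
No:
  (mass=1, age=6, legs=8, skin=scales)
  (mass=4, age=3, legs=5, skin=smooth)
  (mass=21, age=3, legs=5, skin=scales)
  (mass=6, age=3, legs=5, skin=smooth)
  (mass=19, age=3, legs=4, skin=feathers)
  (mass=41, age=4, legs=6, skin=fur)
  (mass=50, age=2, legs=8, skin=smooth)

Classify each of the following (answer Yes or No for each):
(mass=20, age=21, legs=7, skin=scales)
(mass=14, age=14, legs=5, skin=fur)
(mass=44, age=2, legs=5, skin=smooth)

Yes, Yes, No

The distinguishing property — age ≥ 14 — holds for all the 'Yes' cases and none of the 'No' cases.
(mass=20, age=21, legs=7, skin=scales): age = 21, satisfies this → Yes. (mass=14, age=14, legs=5, skin=fur): age = 14, satisfies this → Yes. (mass=44, age=2, legs=5, skin=smooth): age = 2, lacks this property → No.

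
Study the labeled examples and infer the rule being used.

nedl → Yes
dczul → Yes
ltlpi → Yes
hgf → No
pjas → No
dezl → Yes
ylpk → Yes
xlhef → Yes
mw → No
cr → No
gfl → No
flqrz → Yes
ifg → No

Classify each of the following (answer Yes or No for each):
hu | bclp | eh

No, Yes, No

The common property of the 'Yes' items is: length ≥ 4 AND contains 'l'. No 'No' item has it.
hu → length 2, no 'l' → No.
bclp → length 4, has 'l' → Yes.
eh → length 2, no 'l' → No.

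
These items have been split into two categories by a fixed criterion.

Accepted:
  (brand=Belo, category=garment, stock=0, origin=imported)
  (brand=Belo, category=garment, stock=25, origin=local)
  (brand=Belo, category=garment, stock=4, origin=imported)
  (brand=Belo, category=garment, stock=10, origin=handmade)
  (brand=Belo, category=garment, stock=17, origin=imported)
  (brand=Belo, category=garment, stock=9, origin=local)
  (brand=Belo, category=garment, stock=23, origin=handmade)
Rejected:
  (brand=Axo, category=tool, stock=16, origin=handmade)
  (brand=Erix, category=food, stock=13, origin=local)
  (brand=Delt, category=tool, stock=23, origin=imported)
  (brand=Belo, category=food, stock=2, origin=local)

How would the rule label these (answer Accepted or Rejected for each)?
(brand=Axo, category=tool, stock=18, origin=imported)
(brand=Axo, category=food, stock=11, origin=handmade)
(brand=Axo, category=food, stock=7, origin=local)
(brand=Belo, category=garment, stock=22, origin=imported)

Every 'Accepted' example satisfies: category is garment. None of the 'Rejected' examples do.

Rejected, Rejected, Rejected, Accepted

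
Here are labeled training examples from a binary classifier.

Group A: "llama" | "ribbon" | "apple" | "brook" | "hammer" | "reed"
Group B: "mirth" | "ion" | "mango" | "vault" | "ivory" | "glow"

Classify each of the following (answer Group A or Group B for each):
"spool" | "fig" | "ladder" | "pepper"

The pattern is that an item is 'Group A' exactly when: has a double letter.
"spool" → 'oo' doubled → Group A. "fig" → no doubled letter → Group B. "ladder" → 'dd' doubled → Group A. "pepper" → 'pp' doubled → Group A.

Group A, Group B, Group A, Group A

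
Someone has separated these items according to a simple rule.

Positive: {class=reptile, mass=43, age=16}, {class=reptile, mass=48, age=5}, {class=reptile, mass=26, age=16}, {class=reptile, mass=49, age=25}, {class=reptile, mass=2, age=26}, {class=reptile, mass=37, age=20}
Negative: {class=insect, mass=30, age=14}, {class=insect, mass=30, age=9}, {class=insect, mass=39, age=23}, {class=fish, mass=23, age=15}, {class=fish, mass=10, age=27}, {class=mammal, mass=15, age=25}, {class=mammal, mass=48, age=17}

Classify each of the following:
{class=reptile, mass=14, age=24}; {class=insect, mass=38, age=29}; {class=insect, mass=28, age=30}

Positive, Negative, Negative

Every 'Positive' example satisfies: class is reptile. None of the 'Negative' examples do.
{class=reptile, mass=14, age=24} — class is reptile, hence Positive. {class=insect, mass=38, age=29} — class is insect, hence Negative. {class=insect, mass=28, age=30} — class is insect, hence Negative.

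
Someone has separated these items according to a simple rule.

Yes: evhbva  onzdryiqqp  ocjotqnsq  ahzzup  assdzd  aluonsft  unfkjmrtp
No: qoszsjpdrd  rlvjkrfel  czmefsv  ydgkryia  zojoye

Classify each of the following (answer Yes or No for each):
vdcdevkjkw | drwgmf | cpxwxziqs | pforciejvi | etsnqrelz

No, No, No, No, Yes

Checking candidate rules against both groups, what survives is: starts with a vowel.
vdcdevkjkw: starts with 'v' — fails this test, so No. drwgmf: starts with 'd' — fails this test, so No. cpxwxziqs: starts with 'c' — fails this test, so No. pforciejvi: starts with 'p' — fails this test, so No. etsnqrelz: starts with 'e' — passes, so Yes.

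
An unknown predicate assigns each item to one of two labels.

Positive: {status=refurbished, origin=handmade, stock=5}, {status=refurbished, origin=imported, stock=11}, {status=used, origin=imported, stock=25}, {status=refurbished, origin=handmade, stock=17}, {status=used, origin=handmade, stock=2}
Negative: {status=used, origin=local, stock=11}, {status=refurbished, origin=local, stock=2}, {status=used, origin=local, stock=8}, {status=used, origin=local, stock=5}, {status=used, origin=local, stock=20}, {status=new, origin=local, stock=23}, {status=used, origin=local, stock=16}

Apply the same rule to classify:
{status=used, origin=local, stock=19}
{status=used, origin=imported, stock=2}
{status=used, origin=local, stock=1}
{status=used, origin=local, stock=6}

One predicate separates the groups cleanly: origin is not local.

Negative, Positive, Negative, Negative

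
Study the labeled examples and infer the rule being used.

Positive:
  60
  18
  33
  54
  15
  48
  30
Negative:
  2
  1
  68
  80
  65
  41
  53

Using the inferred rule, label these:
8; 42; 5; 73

Negative, Positive, Negative, Negative

The distinguishing property — multiple of 3 — holds for all the 'Positive' cases and none of the 'Negative' cases.
8: 8 = 3·2 + 2, does not fit → Negative. 42: 42 = 3·14, meets the rule → Positive. 5: 5 = 3·1 + 2, does not fit → Negative. 73: 73 = 3·24 + 1, does not fit → Negative.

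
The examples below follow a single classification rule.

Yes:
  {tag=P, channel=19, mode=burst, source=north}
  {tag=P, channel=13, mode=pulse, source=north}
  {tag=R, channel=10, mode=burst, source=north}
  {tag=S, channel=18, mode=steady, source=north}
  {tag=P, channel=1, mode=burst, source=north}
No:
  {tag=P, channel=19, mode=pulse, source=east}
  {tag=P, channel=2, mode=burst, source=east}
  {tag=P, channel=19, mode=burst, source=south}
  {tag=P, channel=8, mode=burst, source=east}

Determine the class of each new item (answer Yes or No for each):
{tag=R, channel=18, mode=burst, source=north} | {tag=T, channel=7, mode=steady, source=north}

Yes, Yes

The common property of the 'Yes' items is: source is north. No 'No' item has it.
{tag=R, channel=18, mode=burst, source=north}: source is north, meets the rule → Yes. {tag=T, channel=7, mode=steady, source=north}: source is north, meets the rule → Yes.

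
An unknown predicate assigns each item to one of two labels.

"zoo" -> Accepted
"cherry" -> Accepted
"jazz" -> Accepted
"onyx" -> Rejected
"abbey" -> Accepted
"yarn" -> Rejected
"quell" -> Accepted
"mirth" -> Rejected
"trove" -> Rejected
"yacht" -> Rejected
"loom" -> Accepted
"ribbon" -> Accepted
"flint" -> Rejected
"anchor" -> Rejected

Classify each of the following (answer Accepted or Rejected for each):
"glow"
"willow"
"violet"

Rejected, Accepted, Rejected

All 'Accepted' examples share one property — has a double letter — and every 'Rejected' example lacks it.
"glow": no doubled letter — does not pass, so Rejected. "willow": 'll' doubled — satisfies this, so Accepted. "violet": no doubled letter — does not pass, so Rejected.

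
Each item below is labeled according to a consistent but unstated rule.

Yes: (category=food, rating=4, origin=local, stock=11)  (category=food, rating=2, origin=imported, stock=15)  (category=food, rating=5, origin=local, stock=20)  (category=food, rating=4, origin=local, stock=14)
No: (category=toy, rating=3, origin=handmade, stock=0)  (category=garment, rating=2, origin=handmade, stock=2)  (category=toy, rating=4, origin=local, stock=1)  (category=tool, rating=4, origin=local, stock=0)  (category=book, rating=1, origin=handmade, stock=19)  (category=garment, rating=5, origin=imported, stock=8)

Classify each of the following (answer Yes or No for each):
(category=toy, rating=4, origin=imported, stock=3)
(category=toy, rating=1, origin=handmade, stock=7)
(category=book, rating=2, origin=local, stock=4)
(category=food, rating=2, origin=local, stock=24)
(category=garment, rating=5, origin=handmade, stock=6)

The rule appears to be: category is food.
(category=toy, rating=4, origin=imported, stock=3) → category is toy → No. (category=toy, rating=1, origin=handmade, stock=7) → category is toy → No. (category=book, rating=2, origin=local, stock=4) → category is book → No. (category=food, rating=2, origin=local, stock=24) → category is food → Yes. (category=garment, rating=5, origin=handmade, stock=6) → category is garment → No.

No, No, No, Yes, No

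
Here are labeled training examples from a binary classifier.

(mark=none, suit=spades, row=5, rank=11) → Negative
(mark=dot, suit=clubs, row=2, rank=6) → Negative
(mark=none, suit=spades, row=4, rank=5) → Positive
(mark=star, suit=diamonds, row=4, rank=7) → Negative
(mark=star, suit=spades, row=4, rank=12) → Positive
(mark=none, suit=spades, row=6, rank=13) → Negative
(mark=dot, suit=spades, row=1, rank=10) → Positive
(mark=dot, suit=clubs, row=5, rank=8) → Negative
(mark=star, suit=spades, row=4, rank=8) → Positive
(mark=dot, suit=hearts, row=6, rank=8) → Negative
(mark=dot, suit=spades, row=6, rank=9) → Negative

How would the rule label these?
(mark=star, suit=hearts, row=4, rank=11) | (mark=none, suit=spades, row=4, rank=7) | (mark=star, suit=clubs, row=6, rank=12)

Negative, Positive, Negative

The rule appears to be: suit is spades AND row ≤ 4.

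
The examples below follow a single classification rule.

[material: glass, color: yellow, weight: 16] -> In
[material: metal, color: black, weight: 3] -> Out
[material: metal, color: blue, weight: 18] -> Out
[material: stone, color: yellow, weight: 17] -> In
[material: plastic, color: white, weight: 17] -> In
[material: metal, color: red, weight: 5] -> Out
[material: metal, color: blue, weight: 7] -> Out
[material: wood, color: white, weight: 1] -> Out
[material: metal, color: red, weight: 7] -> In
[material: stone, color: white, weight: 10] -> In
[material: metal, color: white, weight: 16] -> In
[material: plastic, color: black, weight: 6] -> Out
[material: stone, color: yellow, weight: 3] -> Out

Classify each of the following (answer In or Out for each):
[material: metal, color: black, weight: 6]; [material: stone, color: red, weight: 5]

Out, Out

The distinguishing property — color is not blue AND weight ≥ 7 — holds for all the 'In' cases and none of the 'Out' cases.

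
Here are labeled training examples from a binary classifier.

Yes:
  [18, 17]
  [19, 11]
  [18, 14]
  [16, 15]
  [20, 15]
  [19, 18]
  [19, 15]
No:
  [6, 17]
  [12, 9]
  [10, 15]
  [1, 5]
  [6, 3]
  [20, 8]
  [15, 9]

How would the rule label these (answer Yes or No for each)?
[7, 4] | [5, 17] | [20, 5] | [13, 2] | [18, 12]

The distinguishing property — sum ≥ 30 — holds for all the 'Yes' cases and none of the 'No' cases.

No, No, No, No, Yes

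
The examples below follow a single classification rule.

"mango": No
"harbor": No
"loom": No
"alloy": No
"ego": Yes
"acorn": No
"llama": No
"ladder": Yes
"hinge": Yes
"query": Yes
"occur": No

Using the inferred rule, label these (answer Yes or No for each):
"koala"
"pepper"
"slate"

No, Yes, Yes

The common property of the 'Yes' items is: contains 'e'. No 'No' item has it.
No: "koala", since no 'e'. Yes: "pepper", since has 'e'. Yes: "slate", since has 'e'.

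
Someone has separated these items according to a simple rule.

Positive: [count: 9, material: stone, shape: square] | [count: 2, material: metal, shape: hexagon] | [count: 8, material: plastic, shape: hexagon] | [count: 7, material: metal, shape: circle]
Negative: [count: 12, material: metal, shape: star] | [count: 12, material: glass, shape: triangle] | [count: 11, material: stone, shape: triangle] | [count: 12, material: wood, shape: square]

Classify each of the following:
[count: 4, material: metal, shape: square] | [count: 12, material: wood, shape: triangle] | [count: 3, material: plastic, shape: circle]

The simplest hypothesis consistent with all the labels is: count ≤ 9.
[count: 4, material: metal, shape: square]: count = 4 — meets the rule, so Positive. [count: 12, material: wood, shape: triangle]: count = 12 — fails this test, so Negative. [count: 3, material: plastic, shape: circle]: count = 3 — meets the rule, so Positive.

Positive, Negative, Positive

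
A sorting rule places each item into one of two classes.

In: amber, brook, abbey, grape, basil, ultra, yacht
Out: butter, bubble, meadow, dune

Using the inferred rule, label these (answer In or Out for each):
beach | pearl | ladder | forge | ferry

A rule that fits every label: odd length — true of each 'In' example, false of each 'Out' one.
beach — length 5, hence In. pearl — length 5, hence In. ladder — length 6, hence Out. forge — length 5, hence In. ferry — length 5, hence In.

In, In, Out, In, In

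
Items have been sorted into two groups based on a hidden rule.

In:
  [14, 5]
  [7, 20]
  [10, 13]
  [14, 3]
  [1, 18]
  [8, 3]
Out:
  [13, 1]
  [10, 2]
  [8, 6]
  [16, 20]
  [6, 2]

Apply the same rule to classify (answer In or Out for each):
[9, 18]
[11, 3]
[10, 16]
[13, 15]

A rule that fits every label: sum is odd — true of each 'In' example, false of each 'Out' one.

In, Out, Out, Out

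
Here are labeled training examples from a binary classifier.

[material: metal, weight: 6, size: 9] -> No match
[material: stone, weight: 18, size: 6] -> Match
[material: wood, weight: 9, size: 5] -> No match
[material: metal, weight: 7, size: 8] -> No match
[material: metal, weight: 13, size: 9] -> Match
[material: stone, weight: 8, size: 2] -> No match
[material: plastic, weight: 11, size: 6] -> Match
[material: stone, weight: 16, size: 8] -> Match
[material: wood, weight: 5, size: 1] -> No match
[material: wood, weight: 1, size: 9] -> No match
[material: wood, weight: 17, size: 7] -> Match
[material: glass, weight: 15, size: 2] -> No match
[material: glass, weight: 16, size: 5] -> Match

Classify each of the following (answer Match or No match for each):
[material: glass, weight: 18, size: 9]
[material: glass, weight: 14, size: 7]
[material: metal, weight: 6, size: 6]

Match, Match, No match

The rule appears to be: weight ≥ 11 AND size ≥ 5.
Match: [material: glass, weight: 18, size: 9], since weight = 18, size = 9.
Match: [material: glass, weight: 14, size: 7], since weight = 14, size = 7.
No match: [material: metal, weight: 6, size: 6], since weight = 6, size = 6.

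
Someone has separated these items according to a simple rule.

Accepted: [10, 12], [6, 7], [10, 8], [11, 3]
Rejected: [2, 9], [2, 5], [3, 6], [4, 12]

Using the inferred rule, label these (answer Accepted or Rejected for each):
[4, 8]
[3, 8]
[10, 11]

Rejected, Rejected, Accepted

The distinguishing property — first ≥ 5 — holds for all the 'Accepted' cases and none of the 'Rejected' cases.
Rejected: [4, 8], since first 4.
Rejected: [3, 8], since first 3.
Accepted: [10, 11], since first 10.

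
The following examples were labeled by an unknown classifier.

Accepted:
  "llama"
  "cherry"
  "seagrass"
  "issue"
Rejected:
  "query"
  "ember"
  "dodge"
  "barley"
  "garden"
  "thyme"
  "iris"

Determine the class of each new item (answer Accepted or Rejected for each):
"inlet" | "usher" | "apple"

The distinguishing property — has a double letter — holds for all the 'Accepted' cases and none of the 'Rejected' cases.
"inlet": no doubled letter — fails this test, so Rejected. "usher": no doubled letter — fails this test, so Rejected. "apple": 'pp' doubled — passes, so Accepted.

Rejected, Rejected, Accepted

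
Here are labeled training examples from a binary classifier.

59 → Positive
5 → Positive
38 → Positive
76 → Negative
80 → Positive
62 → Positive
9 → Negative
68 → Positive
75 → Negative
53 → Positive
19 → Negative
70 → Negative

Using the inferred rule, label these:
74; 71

Positive, Positive

The simplest hypothesis consistent with all the labels is: ≡ 2 (mod 3).
74: Positive (74 mod 3 = 2). 71: Positive (71 mod 3 = 2).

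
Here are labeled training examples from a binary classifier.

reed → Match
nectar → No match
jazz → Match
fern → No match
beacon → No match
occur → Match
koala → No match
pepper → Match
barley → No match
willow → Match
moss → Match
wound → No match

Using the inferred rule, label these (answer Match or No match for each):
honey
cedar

No match, No match

'Match' ⟺ has a double letter.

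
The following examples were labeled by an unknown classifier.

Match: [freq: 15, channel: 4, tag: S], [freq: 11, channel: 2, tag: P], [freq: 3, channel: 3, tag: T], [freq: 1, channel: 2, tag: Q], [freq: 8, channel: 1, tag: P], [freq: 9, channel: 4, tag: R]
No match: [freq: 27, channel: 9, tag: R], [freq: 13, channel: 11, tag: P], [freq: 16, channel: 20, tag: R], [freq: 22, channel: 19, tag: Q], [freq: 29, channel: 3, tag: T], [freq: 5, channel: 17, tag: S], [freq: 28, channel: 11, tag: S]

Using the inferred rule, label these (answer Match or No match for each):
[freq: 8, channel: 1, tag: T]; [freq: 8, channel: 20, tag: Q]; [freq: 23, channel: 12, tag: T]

Match, No match, No match

Rule: freq ≤ 15 AND channel ≤ 4. This holds for each 'Match' example and fails for each 'No match' one.
[freq: 8, channel: 1, tag: T] — freq = 8, channel = 1, hence Match.
[freq: 8, channel: 20, tag: Q] — freq = 8, channel = 20, hence No match.
[freq: 23, channel: 12, tag: T] — freq = 23, channel = 12, hence No match.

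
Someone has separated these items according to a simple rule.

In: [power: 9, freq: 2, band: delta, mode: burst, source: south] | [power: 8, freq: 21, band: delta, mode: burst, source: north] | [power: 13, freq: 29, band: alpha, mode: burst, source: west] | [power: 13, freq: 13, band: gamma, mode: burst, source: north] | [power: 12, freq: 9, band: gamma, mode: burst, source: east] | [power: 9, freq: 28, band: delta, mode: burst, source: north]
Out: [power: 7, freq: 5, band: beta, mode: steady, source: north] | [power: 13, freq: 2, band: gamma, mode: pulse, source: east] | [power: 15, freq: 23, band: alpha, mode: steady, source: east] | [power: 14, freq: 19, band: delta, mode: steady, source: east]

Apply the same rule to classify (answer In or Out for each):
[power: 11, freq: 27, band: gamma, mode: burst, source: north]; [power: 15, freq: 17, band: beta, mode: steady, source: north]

Every 'In' example satisfies: mode is burst. None of the 'Out' examples do.
[power: 11, freq: 27, band: gamma, mode: burst, source: north]: mode is burst, matches → In. [power: 15, freq: 17, band: beta, mode: steady, source: north]: mode is steady, fails the rule → Out.

In, Out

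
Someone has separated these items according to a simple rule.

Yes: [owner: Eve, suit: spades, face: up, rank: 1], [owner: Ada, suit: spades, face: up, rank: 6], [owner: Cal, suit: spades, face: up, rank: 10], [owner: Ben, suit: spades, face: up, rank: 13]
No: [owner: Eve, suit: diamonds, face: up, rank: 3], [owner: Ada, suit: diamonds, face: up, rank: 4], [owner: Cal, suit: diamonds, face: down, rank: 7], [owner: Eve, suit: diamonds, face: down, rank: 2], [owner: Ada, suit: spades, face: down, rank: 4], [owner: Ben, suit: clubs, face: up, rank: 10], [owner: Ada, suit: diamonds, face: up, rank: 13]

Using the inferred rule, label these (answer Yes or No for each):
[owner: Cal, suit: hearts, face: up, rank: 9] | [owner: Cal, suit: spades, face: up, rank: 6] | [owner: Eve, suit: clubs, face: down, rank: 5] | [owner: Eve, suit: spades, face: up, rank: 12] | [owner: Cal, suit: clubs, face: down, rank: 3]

Rule: face is up AND suit is spades. This holds for each 'Yes' example and fails for each 'No' one.
[owner: Cal, suit: hearts, face: up, rank: 9]: No (face is up, suit is hearts). [owner: Cal, suit: spades, face: up, rank: 6]: Yes (face is up, suit is spades). [owner: Eve, suit: clubs, face: down, rank: 5]: No (face is down, suit is clubs). [owner: Eve, suit: spades, face: up, rank: 12]: Yes (face is up, suit is spades). [owner: Cal, suit: clubs, face: down, rank: 3]: No (face is down, suit is clubs).

No, Yes, No, Yes, No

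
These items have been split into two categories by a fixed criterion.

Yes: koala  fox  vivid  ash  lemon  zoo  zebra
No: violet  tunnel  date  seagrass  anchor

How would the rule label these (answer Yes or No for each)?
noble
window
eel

Yes, No, Yes

The distinguishing property — odd length — holds for all the 'Yes' cases and none of the 'No' cases.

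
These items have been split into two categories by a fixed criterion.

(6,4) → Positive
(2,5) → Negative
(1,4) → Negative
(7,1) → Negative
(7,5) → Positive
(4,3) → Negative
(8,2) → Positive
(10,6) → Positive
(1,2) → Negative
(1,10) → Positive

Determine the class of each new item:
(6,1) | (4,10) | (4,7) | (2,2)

The simplest hypothesis consistent with all the labels is: sum ≥ 10.

Negative, Positive, Positive, Negative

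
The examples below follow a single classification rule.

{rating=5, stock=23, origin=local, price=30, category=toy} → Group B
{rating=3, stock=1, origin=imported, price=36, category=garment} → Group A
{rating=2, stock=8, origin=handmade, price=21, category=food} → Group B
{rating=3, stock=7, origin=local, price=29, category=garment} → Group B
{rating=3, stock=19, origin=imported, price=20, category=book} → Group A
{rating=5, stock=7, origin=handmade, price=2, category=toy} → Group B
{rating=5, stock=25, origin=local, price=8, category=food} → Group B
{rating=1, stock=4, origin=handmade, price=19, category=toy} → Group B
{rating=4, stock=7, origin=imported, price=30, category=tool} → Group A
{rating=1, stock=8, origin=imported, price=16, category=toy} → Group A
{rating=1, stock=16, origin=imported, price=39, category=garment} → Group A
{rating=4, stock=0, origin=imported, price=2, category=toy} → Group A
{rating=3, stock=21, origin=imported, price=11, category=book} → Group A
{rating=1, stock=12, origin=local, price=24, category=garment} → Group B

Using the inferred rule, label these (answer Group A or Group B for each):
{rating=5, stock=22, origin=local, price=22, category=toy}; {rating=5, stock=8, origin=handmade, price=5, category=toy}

Group B, Group B

Looking at the examples, the only property every 'Group A' case has and every 'Group B' case lacks is: origin is imported.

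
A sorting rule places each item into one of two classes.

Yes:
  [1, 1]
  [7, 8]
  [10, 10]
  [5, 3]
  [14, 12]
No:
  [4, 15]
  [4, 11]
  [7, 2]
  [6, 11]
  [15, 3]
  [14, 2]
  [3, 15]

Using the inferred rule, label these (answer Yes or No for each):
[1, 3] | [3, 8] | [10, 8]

Rule: |first − second| ≤ 2. This holds for each 'Yes' example and fails for each 'No' one.

Yes, No, Yes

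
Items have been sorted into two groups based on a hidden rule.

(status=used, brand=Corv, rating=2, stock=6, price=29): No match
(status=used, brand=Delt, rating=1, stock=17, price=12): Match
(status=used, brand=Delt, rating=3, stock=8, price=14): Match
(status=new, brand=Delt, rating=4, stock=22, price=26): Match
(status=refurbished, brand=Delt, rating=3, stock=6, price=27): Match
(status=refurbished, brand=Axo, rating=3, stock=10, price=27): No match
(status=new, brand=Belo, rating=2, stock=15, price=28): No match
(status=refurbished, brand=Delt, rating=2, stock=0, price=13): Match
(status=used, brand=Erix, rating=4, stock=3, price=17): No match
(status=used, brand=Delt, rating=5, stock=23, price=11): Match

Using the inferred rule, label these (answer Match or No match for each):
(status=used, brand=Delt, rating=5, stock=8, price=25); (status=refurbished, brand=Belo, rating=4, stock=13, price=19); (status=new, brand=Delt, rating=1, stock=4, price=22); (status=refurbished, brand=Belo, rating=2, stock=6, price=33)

Match, No match, Match, No match

Checking candidate rules against both groups, what survives is: brand is Delt.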